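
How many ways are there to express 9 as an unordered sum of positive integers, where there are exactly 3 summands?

7

They are:
7 + 1 + 1
6 + 2 + 1
5 + 3 + 1
5 + 2 + 2
4 + 4 + 1
4 + 3 + 2
3 + 3 + 3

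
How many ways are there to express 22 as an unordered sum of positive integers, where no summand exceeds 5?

255

Systematic enumeration (by largest part, then next-largest, …) yields 255.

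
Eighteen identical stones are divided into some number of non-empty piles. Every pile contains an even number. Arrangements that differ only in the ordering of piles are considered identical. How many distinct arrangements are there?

There are too many to list fully; the first 12 (by largest part) are:
18
16 + 2
14 + 4
14 + 2 + 2
12 + 6
12 + 4 + 2
12 + 2 + 2 + 2
10 + 8
10 + 6 + 2
10 + 4 + 4
10 + 4 + 2 + 2
10 + 2 + 2 + 2 + 2
…and 18 more, for 30 total.

30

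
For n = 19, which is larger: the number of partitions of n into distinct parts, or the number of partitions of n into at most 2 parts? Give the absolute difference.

44

Partitions of 19 into distinct parts: 54.
Partitions of 19 into at most 2 parts: 10.
|54 − 10| = 44.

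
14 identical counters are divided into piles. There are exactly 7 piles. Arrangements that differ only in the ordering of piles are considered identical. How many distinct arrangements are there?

15

Enumerating:
8, 1, 1, 1, 1, 1, 1
7, 2, 1, 1, 1, 1, 1
6, 3, 1, 1, 1, 1, 1
6, 2, 2, 1, 1, 1, 1
5, 4, 1, 1, 1, 1, 1
5, 3, 2, 1, 1, 1, 1
5, 2, 2, 2, 1, 1, 1
4, 4, 2, 1, 1, 1, 1
4, 3, 3, 1, 1, 1, 1
4, 3, 2, 2, 1, 1, 1
4, 2, 2, 2, 2, 1, 1
3, 3, 3, 2, 1, 1, 1
3, 3, 2, 2, 2, 1, 1
3, 2, 2, 2, 2, 2, 1
2, 2, 2, 2, 2, 2, 2
Counting gives 15.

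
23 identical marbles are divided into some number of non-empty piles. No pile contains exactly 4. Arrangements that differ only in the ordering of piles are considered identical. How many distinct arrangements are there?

A full systematic count gives 765.

765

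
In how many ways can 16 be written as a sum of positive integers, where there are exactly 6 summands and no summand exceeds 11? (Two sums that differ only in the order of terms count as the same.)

There are too many to list fully; the first 12 (by largest part) are:
11, 1, 1, 1, 1, 1
10, 2, 1, 1, 1, 1
9, 3, 1, 1, 1, 1
9, 2, 2, 1, 1, 1
8, 4, 1, 1, 1, 1
8, 3, 2, 1, 1, 1
8, 2, 2, 2, 1, 1
7, 5, 1, 1, 1, 1
7, 4, 2, 1, 1, 1
7, 3, 3, 1, 1, 1
7, 3, 2, 2, 1, 1
7, 2, 2, 2, 2, 1
…and 23 more, for 35 total.

35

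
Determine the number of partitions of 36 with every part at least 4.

Counting exhaustively, 371 partitions satisfy the conditions.

371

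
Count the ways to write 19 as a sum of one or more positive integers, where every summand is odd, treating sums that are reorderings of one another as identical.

54

There are too many to list fully; the first 12 (by largest part) are:
19
1 + 1 + 17
1 + 3 + 15
1 + 1 + 1 + 1 + 15
1 + 5 + 13
3 + 3 + 13
1 + 1 + 1 + 3 + 13
1 + 1 + 1 + 1 + 1 + 1 + 13
1 + 7 + 11
3 + 5 + 11
1 + 1 + 1 + 5 + 11
1 + 1 + 3 + 3 + 11
…and 42 more, for 54 total.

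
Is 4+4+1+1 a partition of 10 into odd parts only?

The parts sum to 10, and the condition 'every summand is odd' is violated.

No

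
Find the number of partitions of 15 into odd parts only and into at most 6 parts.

15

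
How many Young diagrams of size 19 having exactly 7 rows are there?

65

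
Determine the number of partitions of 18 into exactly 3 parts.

27

There are too many to list fully; the first 12 (by largest part) are:
16,1,1
15,2,1
14,3,1
14,2,2
13,4,1
13,3,2
12,5,1
12,4,2
12,3,3
11,6,1
11,5,2
11,4,3
…and 15 more, for 27 total.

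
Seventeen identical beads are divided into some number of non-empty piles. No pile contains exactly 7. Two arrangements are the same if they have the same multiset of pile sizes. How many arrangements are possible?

255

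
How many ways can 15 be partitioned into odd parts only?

A partial list (first 12 by largest part):
15
13,1,1
11,3,1
11,1,1,1,1
9,5,1
9,3,3
9,3,1,1,1
9,1,1,1,1,1,1
7,7,1
7,5,3
7,5,1,1,1
7,3,3,1,1
…and 15 more, for 27 total.

27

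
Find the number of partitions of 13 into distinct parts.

18

The partitions of 13 that satisfy the conditions:
13
1, 12
2, 11
3, 10
1, 2, 10
4, 9
1, 3, 9
5, 8
1, 4, 8
2, 3, 8
6, 7
1, 5, 7
2, 4, 7
1, 2, 3, 7
2, 5, 6
3, 4, 6
1, 2, 4, 6
1, 3, 4, 5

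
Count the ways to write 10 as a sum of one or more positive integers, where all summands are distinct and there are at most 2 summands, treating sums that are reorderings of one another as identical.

The partitions of 10 that satisfy the conditions:
10
9+1
8+2
7+3
6+4

5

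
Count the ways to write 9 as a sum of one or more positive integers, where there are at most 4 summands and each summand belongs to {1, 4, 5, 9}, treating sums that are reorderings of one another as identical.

Enumerating:
9
5,4
4,4,1
That's 3 in total.

3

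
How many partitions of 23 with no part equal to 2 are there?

A full systematic count gives 463.

463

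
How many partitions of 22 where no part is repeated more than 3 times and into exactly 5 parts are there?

114

Enumerating by decreasing first part gives 114 partitions in all.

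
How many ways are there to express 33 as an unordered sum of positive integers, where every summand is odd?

448

There are 448 such partitions.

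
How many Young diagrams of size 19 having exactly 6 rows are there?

Direct enumeration gives 71 partitions.

71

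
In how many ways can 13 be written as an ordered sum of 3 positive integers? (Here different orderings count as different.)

66

Equivalently, choose which 2 of the 12 gaps become plus signs: C(12,2) = 66.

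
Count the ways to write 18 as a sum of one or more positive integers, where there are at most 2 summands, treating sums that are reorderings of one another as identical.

The partitions of 18 that satisfy the conditions:
18
1, 17
2, 16
3, 15
4, 14
5, 13
6, 12
7, 11
8, 10
9, 9

10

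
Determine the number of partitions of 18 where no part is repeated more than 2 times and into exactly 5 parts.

A partial list (first 12 by largest part):
1,1,2,2,12
1,1,2,3,11
1,1,2,4,10
1,1,3,3,10
1,2,2,3,10
1,1,2,5,9
1,1,3,4,9
1,2,2,4,9
1,2,3,3,9
1,1,2,6,8
1,1,3,5,8
1,2,2,5,8
…and 24 more, for 36 total.

36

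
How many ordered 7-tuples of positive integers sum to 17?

A composition of 17 into 7 positive parts is chosen by placing 6 dividers among the 16 gaps between 17 units: C(16,6) = 8008.

8008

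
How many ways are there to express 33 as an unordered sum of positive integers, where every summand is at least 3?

Enumerating by decreasing first part gives 556 partitions in all.

556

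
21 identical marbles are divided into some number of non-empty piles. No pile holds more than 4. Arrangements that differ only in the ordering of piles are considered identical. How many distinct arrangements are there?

Counting exhaustively, 120 partitions satisfy the conditions.

120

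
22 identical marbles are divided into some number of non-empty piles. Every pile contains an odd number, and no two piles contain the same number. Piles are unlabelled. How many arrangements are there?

8

Enumerating:
21,1
19,3
17,5
15,7
13,9
13,5,3,1
11,7,3,1
9,7,5,1
That's 8 in total.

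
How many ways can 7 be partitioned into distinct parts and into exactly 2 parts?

3

Enumerating:
6, 1
5, 2
4, 3
That's 3 in total.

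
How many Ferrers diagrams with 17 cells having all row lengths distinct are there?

38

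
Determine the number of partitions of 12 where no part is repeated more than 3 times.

50

A partial list (first 12 by largest part):
12
11+1
10+2
10+1+1
9+3
9+2+1
9+1+1+1
8+4
8+3+1
8+2+2
8+2+1+1
7+5
…and 38 more, for 50 total.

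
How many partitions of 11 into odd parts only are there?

12

Listing the qualifying partitions of 11:
11
9,1,1
7,3,1
7,1,1,1,1
5,5,1
5,3,3
5,3,1,1,1
5,1,1,1,1,1,1
3,3,3,1,1
3,3,1,1,1,1,1
3,1,1,1,1,1,1,1,1
1,1,1,1,1,1,1,1,1,1,1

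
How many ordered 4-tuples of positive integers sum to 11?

120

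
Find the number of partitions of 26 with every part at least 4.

70

A partial list (first 12 by largest part):
26
22 + 4
21 + 5
20 + 6
19 + 7
18 + 8
18 + 4 + 4
17 + 9
17 + 5 + 4
16 + 10
16 + 6 + 4
16 + 5 + 5
…and 58 more, for 70 total.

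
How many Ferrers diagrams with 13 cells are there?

Enumerating by decreasing first part gives 101 partitions in all.

101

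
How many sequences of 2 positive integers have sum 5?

By stars and bars with positive parts, the count is C(4,1) = 4.

4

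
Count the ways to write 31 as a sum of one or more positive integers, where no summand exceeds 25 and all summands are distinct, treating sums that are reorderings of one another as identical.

330

There are 330 such partitions.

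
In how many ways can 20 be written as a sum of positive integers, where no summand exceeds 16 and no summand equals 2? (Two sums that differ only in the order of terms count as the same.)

237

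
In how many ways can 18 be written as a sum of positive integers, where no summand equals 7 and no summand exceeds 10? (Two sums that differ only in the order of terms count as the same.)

285

Counting exhaustively, 285 partitions satisfy the conditions.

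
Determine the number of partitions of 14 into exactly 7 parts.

Listing the qualifying partitions of 14:
8 + 1 + 1 + 1 + 1 + 1 + 1
7 + 2 + 1 + 1 + 1 + 1 + 1
6 + 3 + 1 + 1 + 1 + 1 + 1
6 + 2 + 2 + 1 + 1 + 1 + 1
5 + 4 + 1 + 1 + 1 + 1 + 1
5 + 3 + 2 + 1 + 1 + 1 + 1
5 + 2 + 2 + 2 + 1 + 1 + 1
4 + 4 + 2 + 1 + 1 + 1 + 1
4 + 3 + 3 + 1 + 1 + 1 + 1
4 + 3 + 2 + 2 + 1 + 1 + 1
4 + 2 + 2 + 2 + 2 + 1 + 1
3 + 3 + 3 + 2 + 1 + 1 + 1
3 + 3 + 2 + 2 + 2 + 1 + 1
3 + 2 + 2 + 2 + 2 + 2 + 1
2 + 2 + 2 + 2 + 2 + 2 + 2
That's 15 in total.

15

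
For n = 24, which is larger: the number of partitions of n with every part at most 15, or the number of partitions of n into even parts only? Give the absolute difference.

Partitions of 24 with every part at most 15: 1508.
Partitions of 24 into even parts only: 77.
|1508 − 77| = 1431.

1431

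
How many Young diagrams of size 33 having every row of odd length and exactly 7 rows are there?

There are 82 such partitions.

82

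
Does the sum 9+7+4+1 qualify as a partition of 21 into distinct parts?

Yes

The parts sum to 21, and the condition 'all summands are distinct' holds.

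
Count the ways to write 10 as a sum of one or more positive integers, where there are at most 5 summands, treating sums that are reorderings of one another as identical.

There are too many to list fully; the first 12 (by largest part) are:
10
9,1
8,2
8,1,1
7,3
7,2,1
7,1,1,1
6,4
6,3,1
6,2,2
6,2,1,1
6,1,1,1,1
…and 18 more, for 30 total.

30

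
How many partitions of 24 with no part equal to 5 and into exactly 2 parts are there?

11

They are:
23, 1
22, 2
21, 3
20, 4
18, 6
17, 7
16, 8
15, 9
14, 10
13, 11
12, 12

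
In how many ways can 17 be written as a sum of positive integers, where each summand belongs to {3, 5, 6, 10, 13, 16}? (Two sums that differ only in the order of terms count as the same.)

3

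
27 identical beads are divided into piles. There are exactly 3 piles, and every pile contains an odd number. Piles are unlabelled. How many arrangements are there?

19

Enumerating:
25 + 1 + 1
23 + 3 + 1
21 + 5 + 1
21 + 3 + 3
19 + 7 + 1
19 + 5 + 3
17 + 9 + 1
17 + 7 + 3
17 + 5 + 5
15 + 11 + 1
15 + 9 + 3
15 + 7 + 5
13 + 13 + 1
13 + 11 + 3
13 + 9 + 5
13 + 7 + 7
11 + 11 + 5
11 + 9 + 7
9 + 9 + 9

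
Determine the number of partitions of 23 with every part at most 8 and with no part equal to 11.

Systematic enumeration (by largest part, then next-largest, …) yields 764.

764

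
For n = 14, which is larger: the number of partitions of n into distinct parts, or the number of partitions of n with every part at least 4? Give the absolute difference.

15

Partitions of 14 into distinct parts: 22.
Partitions of 14 with every part at least 4: 7.
|22 − 7| = 15.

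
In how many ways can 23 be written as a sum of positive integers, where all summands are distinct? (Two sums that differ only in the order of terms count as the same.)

104

Systematic enumeration (by largest part, then next-largest, …) yields 104.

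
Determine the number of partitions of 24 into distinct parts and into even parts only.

They are:
24
22,2
20,4
18,6
18,4,2
16,8
16,6,2
14,10
14,8,2
14,6,4
12,10,2
12,8,4
12,6,4,2
10,8,6
10,8,4,2

15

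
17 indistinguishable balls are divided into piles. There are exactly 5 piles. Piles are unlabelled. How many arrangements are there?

A partial list (first 12 by largest part):
13 + 1 + 1 + 1 + 1
12 + 2 + 1 + 1 + 1
11 + 3 + 1 + 1 + 1
11 + 2 + 2 + 1 + 1
10 + 4 + 1 + 1 + 1
10 + 3 + 2 + 1 + 1
10 + 2 + 2 + 2 + 1
9 + 5 + 1 + 1 + 1
9 + 4 + 2 + 1 + 1
9 + 3 + 3 + 1 + 1
9 + 3 + 2 + 2 + 1
9 + 2 + 2 + 2 + 2
…and 35 more, for 47 total.

47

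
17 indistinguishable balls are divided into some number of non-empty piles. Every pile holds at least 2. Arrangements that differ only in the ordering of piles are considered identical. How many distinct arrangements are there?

66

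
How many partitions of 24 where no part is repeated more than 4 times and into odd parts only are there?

62

There are too many to list fully; the first 12 (by largest part) are:
23,1
21,3
21,1,1,1
19,5
19,3,1,1
17,7
17,5,1,1
17,3,3,1
17,3,1,1,1,1
15,9
15,7,1,1
15,5,3,1
…and 50 more, for 62 total.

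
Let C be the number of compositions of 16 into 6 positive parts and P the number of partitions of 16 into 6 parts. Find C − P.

2968

Ordered (compositions into 6 parts): C(15,5) = 3003.
Unordered (partitions into 6 parts): 35.
Difference: 3003 − 35 = 2968.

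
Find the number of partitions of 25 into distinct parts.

142

Direct enumeration gives 142 partitions.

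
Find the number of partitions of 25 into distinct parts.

142

Counting exhaustively, 142 partitions satisfy the conditions.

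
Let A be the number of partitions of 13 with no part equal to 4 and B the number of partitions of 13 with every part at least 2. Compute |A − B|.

47

Partitions of 13 with no part equal to 4: 71.
Partitions of 13 with every part at least 2: 24.
|71 − 24| = 47.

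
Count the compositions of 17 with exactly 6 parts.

4368

Equivalently, choose which 5 of the 16 gaps become plus signs: C(16,5) = 4368.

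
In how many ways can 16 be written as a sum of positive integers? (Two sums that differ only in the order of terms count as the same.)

231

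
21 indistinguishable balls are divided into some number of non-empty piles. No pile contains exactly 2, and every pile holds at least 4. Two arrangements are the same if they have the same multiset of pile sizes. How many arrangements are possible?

27

A partial list (first 12 by largest part):
21
17+4
16+5
15+6
14+7
13+8
13+4+4
12+9
12+5+4
11+10
11+6+4
11+5+5
…and 15 more, for 27 total.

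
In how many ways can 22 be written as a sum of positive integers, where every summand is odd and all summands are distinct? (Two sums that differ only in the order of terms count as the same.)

8

The partitions of 22 that satisfy the conditions:
1+21
3+19
5+17
7+15
9+13
1+3+5+13
1+3+7+11
1+5+7+9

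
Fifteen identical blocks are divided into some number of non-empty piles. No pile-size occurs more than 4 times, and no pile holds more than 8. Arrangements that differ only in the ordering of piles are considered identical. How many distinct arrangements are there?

There are 99 such partitions.

99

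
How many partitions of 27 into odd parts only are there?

192

Systematic enumeration (by largest part, then next-largest, …) yields 192.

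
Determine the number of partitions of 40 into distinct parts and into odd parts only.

A partial list (first 12 by largest part):
39,1
37,3
35,5
33,7
31,9
31,5,3,1
29,11
29,7,3,1
27,13
27,9,3,1
27,7,5,1
25,15
…and 34 more, for 46 total.

46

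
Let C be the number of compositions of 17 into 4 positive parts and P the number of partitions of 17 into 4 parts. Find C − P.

521

Ordered (compositions into 4 parts): C(16,3) = 560.
Partitions of 17 into exactly 4 parts: 39.
Difference: 560 − 39 = 521.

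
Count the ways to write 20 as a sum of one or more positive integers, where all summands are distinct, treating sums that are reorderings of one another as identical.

There are too many to list fully; the first 12 (by largest part) are:
20
1 + 19
2 + 18
3 + 17
1 + 2 + 17
4 + 16
1 + 3 + 16
5 + 15
1 + 4 + 15
2 + 3 + 15
6 + 14
1 + 5 + 14
…and 52 more, for 64 total.

64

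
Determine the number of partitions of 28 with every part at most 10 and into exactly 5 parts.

102

Direct enumeration gives 102 partitions.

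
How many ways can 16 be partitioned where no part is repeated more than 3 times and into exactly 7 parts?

10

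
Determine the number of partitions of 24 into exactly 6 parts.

Counting exhaustively, 199 partitions satisfy the conditions.

199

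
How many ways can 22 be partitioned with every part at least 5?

Enumerating:
22
5, 17
6, 16
7, 15
8, 14
9, 13
10, 12
5, 5, 12
11, 11
5, 6, 11
5, 7, 10
6, 6, 10
5, 8, 9
6, 7, 9
6, 8, 8
7, 7, 8
5, 5, 5, 7
5, 5, 6, 6
That's 18 in total.

18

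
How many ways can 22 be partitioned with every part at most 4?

There are 136 such partitions.

136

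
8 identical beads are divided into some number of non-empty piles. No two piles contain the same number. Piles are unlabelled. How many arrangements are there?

6

Listing the qualifying partitions of 8:
8
7+1
6+2
5+3
5+2+1
4+3+1
Counting gives 6.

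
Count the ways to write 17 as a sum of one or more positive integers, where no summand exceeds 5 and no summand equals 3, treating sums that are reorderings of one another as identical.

49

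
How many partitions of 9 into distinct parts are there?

8

The partitions of 9 that satisfy the conditions:
9
1, 8
2, 7
3, 6
1, 2, 6
4, 5
1, 3, 5
2, 3, 4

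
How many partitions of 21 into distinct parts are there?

76

Counting exhaustively, 76 partitions satisfy the conditions.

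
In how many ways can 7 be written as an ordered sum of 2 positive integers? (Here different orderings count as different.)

6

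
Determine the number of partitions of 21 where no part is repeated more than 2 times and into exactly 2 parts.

Enumerating:
1 + 20
2 + 19
3 + 18
4 + 17
5 + 16
6 + 15
7 + 14
8 + 13
9 + 12
10 + 11

10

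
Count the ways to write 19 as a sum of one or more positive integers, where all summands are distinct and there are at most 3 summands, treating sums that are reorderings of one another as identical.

There are too many to list fully; the first 12 (by largest part) are:
19
18+1
17+2
16+3
16+2+1
15+4
15+3+1
14+5
14+4+1
14+3+2
13+6
13+5+1
…and 19 more, for 31 total.

31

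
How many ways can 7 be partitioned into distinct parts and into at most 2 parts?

4

They are:
7
1,6
2,5
3,4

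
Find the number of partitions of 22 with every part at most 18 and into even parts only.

A partial list (first 12 by largest part):
18,4
18,2,2
16,6
16,4,2
16,2,2,2
14,8
14,6,2
14,4,4
14,4,2,2
14,2,2,2,2
12,10
12,8,2
…and 42 more, for 54 total.

54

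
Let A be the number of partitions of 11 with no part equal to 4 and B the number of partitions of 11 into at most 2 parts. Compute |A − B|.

Partitions of 11 with no part equal to 4: 41.
Partitions of 11 into at most 2 parts: 6.
|41 − 6| = 35.

35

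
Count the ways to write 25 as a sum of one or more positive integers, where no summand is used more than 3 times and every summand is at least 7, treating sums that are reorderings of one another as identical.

11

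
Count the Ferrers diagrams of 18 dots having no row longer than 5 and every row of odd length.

They are:
5,5,5,3
5,5,5,1,1,1
5,5,3,3,1,1
5,5,3,1,1,1,1,1
5,5,1,1,1,1,1,1,1,1
5,3,3,3,3,1
5,3,3,3,1,1,1,1
5,3,3,1,1,1,1,1,1,1
5,3,1,1,1,1,1,1,1,1,1,1
5,1,1,1,1,1,1,1,1,1,1,1,1,1
3,3,3,3,3,3
3,3,3,3,3,1,1,1
3,3,3,3,1,1,1,1,1,1
3,3,3,1,1,1,1,1,1,1,1,1
3,3,1,1,1,1,1,1,1,1,1,1,1,1
3,1,1,1,1,1,1,1,1,1,1,1,1,1,1,1
1,1,1,1,1,1,1,1,1,1,1,1,1,1,1,1,1,1
Counting gives 17.

17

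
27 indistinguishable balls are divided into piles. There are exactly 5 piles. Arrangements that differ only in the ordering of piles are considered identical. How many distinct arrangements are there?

There are 255 such partitions.

255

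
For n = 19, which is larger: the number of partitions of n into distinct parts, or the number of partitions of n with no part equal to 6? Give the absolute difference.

335

Partitions of 19 into distinct parts: 54.
Partitions of 19 with no part equal to 6: 389.
|54 − 389| = 335.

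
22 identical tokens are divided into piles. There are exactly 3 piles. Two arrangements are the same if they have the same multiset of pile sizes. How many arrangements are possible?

40

A partial list (first 12 by largest part):
20+1+1
19+2+1
18+3+1
18+2+2
17+4+1
17+3+2
16+5+1
16+4+2
16+3+3
15+6+1
15+5+2
15+4+3
…and 28 more, for 40 total.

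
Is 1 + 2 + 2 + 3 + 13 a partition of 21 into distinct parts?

No

The parts sum to 21, and the condition 'all summands are distinct' is violated.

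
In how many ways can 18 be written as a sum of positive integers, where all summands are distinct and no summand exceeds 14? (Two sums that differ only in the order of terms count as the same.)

41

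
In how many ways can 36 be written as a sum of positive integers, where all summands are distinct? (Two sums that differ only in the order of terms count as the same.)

A full systematic count gives 668.

668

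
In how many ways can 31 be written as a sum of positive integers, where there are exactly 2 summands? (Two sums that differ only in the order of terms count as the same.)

Enumerating:
30 + 1
29 + 2
28 + 3
27 + 4
26 + 5
25 + 6
24 + 7
23 + 8
22 + 9
21 + 10
20 + 11
19 + 12
18 + 13
17 + 14
16 + 15
That's 15 in total.

15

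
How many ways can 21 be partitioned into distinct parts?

76

A full systematic count gives 76.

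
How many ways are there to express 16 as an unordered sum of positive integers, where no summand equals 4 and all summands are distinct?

22

Enumerating:
16
15, 1
14, 2
13, 3
13, 2, 1
12, 3, 1
11, 5
11, 3, 2
10, 6
10, 5, 1
10, 3, 2, 1
9, 7
9, 6, 1
9, 5, 2
8, 7, 1
8, 6, 2
8, 5, 3
8, 5, 2, 1
7, 6, 3
7, 6, 2, 1
7, 5, 3, 1
6, 5, 3, 2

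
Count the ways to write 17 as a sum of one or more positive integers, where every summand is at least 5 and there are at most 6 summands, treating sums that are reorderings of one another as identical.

7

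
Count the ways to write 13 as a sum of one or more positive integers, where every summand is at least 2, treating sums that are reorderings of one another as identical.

24

The partitions of 13 that satisfy the conditions:
13
2+11
3+10
4+9
2+2+9
5+8
2+3+8
6+7
2+4+7
3+3+7
2+2+2+7
2+5+6
3+4+6
2+2+3+6
3+5+5
4+4+5
2+2+4+5
2+3+3+5
2+2+2+2+5
2+3+4+4
3+3+3+4
2+2+2+3+4
2+2+3+3+3
2+2+2+2+2+3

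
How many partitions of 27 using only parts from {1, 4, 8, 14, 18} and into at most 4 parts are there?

3

Enumerating:
18+8+1
18+4+4+1
14+8+4+1
Counting gives 3.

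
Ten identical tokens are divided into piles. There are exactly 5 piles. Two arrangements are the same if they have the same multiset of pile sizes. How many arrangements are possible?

They are:
6, 1, 1, 1, 1
5, 2, 1, 1, 1
4, 3, 1, 1, 1
4, 2, 2, 1, 1
3, 3, 2, 1, 1
3, 2, 2, 2, 1
2, 2, 2, 2, 2

7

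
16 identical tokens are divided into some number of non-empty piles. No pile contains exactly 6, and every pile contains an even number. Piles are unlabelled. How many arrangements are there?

They are:
16
2,14
4,12
2,2,12
2,4,10
2,2,2,10
8,8
4,4,8
2,2,4,8
2,2,2,2,8
4,4,4,4
2,2,4,4,4
2,2,2,2,4,4
2,2,2,2,2,2,4
2,2,2,2,2,2,2,2
That's 15 in total.

15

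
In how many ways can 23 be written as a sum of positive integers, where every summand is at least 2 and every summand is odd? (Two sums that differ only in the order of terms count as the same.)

15

They are:
23
17, 3, 3
15, 5, 3
13, 7, 3
13, 5, 5
11, 9, 3
11, 7, 5
11, 3, 3, 3, 3
9, 9, 5
9, 7, 7
9, 5, 3, 3, 3
7, 7, 3, 3, 3
7, 5, 5, 3, 3
5, 5, 5, 5, 3
5, 3, 3, 3, 3, 3, 3
Counting gives 15.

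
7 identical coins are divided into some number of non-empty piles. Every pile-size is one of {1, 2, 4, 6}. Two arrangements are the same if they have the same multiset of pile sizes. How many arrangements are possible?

7

The partitions of 7 that satisfy the conditions:
6,1
4,2,1
4,1,1,1
2,2,2,1
2,2,1,1,1
2,1,1,1,1,1
1,1,1,1,1,1,1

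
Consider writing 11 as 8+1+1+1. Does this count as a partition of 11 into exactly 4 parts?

Yes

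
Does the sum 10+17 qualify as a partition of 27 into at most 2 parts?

The parts sum to 27, and the condition 'there are at most 2 summands' holds.

Yes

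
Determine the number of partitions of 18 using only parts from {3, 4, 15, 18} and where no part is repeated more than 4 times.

3

Enumerating:
18
15, 3
4, 4, 4, 3, 3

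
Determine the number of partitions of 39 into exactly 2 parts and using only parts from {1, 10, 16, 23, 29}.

2

Listing the qualifying partitions of 39:
29 + 10
23 + 16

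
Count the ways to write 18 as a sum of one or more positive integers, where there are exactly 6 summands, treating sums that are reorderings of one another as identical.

58

There are too many to list fully; the first 12 (by largest part) are:
1,1,1,1,1,13
1,1,1,1,2,12
1,1,1,1,3,11
1,1,1,2,2,11
1,1,1,1,4,10
1,1,1,2,3,10
1,1,2,2,2,10
1,1,1,1,5,9
1,1,1,2,4,9
1,1,1,3,3,9
1,1,2,2,3,9
1,2,2,2,2,9
…and 46 more, for 58 total.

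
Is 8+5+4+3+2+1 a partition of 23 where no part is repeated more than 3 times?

The parts sum to 23, and the condition 'no summand is used more than 3 times' holds.

Yes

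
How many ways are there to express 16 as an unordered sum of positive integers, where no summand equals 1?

55

A partial list (first 12 by largest part):
16
14, 2
13, 3
12, 4
12, 2, 2
11, 5
11, 3, 2
10, 6
10, 4, 2
10, 3, 3
10, 2, 2, 2
9, 7
…and 43 more, for 55 total.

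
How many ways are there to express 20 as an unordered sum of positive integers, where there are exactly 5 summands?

84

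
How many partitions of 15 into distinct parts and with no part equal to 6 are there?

21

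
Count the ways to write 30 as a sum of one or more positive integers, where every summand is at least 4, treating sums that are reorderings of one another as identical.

140

Direct enumeration gives 140 partitions.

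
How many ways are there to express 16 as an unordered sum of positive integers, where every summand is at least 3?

Listing the qualifying partitions of 16:
16
3,13
4,12
5,11
6,10
3,3,10
7,9
3,4,9
8,8
3,5,8
4,4,8
3,6,7
4,5,7
3,3,3,7
4,6,6
5,5,6
3,3,4,6
3,3,5,5
3,4,4,5
4,4,4,4
3,3,3,3,4

21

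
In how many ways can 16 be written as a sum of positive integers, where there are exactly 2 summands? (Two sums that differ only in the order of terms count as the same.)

They are:
15, 1
14, 2
13, 3
12, 4
11, 5
10, 6
9, 7
8, 8

8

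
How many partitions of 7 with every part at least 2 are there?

Listing the qualifying partitions of 7:
7
2, 5
3, 4
2, 2, 3
That's 4 in total.

4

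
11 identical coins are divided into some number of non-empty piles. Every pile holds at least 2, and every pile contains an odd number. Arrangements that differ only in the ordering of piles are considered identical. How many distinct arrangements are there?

Listing the qualifying partitions of 11:
11
5+3+3
Counting gives 2.

2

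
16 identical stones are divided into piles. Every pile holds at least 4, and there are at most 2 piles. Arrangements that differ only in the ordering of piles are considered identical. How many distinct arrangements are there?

Listing the qualifying partitions of 16:
16
12,4
11,5
10,6
9,7
8,8

6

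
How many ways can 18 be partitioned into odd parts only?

There are too many to list fully; the first 12 (by largest part) are:
17, 1
15, 3
15, 1, 1, 1
13, 5
13, 3, 1, 1
13, 1, 1, 1, 1, 1
11, 7
11, 5, 1, 1
11, 3, 3, 1
11, 3, 1, 1, 1, 1
11, 1, 1, 1, 1, 1, 1, 1
9, 9
…and 34 more, for 46 total.

46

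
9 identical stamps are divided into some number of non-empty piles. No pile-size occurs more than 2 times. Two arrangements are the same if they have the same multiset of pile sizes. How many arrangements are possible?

16

Listing the qualifying partitions of 9:
9
8 + 1
7 + 2
7 + 1 + 1
6 + 3
6 + 2 + 1
5 + 4
5 + 3 + 1
5 + 2 + 2
5 + 2 + 1 + 1
4 + 4 + 1
4 + 3 + 2
4 + 3 + 1 + 1
4 + 2 + 2 + 1
3 + 3 + 2 + 1
3 + 2 + 2 + 1 + 1
That's 16 in total.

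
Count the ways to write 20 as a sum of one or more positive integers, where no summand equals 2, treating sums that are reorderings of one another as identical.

242

Enumerating by decreasing first part gives 242 partitions in all.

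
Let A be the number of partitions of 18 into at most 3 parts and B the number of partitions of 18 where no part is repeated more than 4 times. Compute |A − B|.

225

Partitions of 18 into at most 3 parts: 37.
Partitions of 18 where no part is repeated more than 4 times: 262.
|37 − 262| = 225.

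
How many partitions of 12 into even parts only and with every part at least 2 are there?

Listing the qualifying partitions of 12:
12
2, 10
4, 8
2, 2, 8
6, 6
2, 4, 6
2, 2, 2, 6
4, 4, 4
2, 2, 4, 4
2, 2, 2, 2, 4
2, 2, 2, 2, 2, 2

11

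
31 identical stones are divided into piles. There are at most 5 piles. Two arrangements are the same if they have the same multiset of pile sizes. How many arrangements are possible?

748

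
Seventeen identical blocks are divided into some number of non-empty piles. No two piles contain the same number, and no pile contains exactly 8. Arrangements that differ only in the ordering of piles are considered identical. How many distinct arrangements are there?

31

A partial list (first 12 by largest part):
17
16 + 1
15 + 2
14 + 3
14 + 2 + 1
13 + 4
13 + 3 + 1
12 + 5
12 + 4 + 1
12 + 3 + 2
11 + 6
11 + 5 + 1
…and 19 more, for 31 total.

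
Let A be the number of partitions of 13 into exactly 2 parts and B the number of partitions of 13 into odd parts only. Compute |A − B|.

Partitions of 13 into exactly 2 parts: 6.
Partitions of 13 into odd parts only: 18.
|6 − 18| = 12.

12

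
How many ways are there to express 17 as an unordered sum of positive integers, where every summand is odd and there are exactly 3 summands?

The partitions of 17 that satisfy the conditions:
15 + 1 + 1
13 + 3 + 1
11 + 5 + 1
11 + 3 + 3
9 + 7 + 1
9 + 5 + 3
7 + 7 + 3
7 + 5 + 5
That's 8 in total.

8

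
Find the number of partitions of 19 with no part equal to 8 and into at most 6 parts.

Direct enumeration gives 198 partitions.

198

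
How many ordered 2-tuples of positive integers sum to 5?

4

By stars and bars with positive parts, the count is C(4,1) = 4.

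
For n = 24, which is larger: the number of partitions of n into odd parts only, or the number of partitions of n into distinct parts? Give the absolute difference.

0

Partitions of 24 into odd parts only: 122.
Partitions of 24 into distinct parts: 122.
|122 − 122| = 0.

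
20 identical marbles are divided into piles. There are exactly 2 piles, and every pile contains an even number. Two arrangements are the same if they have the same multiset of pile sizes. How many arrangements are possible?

5

They are:
2+18
4+16
6+14
8+12
10+10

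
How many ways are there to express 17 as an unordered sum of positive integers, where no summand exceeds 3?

There are too many to list fully; the first 12 (by largest part) are:
3+3+3+3+3+2
3+3+3+3+3+1+1
3+3+3+3+2+2+1
3+3+3+3+2+1+1+1
3+3+3+3+1+1+1+1+1
3+3+3+2+2+2+2
3+3+3+2+2+2+1+1
3+3+3+2+2+1+1+1+1
3+3+3+2+1+1+1+1+1+1
3+3+3+1+1+1+1+1+1+1+1
3+3+2+2+2+2+2+1
3+3+2+2+2+2+1+1+1
…and 21 more, for 33 total.

33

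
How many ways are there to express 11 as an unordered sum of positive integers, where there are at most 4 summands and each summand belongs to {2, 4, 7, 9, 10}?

The partitions of 11 that satisfy the conditions:
2,9
4,7
2,2,7
Counting gives 3.

3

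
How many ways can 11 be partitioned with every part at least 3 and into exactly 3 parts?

2

Enumerating:
3,3,5
3,4,4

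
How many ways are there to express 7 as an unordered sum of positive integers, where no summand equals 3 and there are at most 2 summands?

3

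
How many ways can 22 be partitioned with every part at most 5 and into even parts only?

They are:
4+4+4+4+4+2
4+4+4+4+2+2+2
4+4+4+2+2+2+2+2
4+4+2+2+2+2+2+2+2
4+2+2+2+2+2+2+2+2+2
2+2+2+2+2+2+2+2+2+2+2
That's 6 in total.

6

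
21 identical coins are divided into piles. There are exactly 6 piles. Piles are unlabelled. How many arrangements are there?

There are 110 such partitions.

110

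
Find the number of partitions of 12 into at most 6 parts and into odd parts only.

Listing the qualifying partitions of 12:
1 + 11
3 + 9
1 + 1 + 1 + 9
5 + 7
1 + 1 + 3 + 7
1 + 1 + 1 + 1 + 1 + 7
1 + 1 + 5 + 5
1 + 3 + 3 + 5
1 + 1 + 1 + 1 + 3 + 5
3 + 3 + 3 + 3
1 + 1 + 1 + 3 + 3 + 3
That's 11 in total.

11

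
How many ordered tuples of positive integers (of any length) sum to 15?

16384

Each of the 14 gaps between 15 units is either a break or not: 2^14 = 16384.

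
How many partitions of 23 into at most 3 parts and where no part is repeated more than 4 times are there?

56

A partial list (first 12 by largest part):
23
22,1
21,2
21,1,1
20,3
20,2,1
19,4
19,3,1
19,2,2
18,5
18,4,1
18,3,2
…and 44 more, for 56 total.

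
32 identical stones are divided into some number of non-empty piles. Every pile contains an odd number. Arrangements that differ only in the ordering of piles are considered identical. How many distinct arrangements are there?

390

There are 390 such partitions.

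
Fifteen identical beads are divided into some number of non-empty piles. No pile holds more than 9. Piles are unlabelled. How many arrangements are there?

157

There are 157 such partitions.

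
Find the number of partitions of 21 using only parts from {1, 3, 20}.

9

Enumerating:
20,1
3,3,3,3,3,3,3
3,3,3,3,3,3,1,1,1
3,3,3,3,3,1,1,1,1,1,1
3,3,3,3,1,1,1,1,1,1,1,1,1
3,3,3,1,1,1,1,1,1,1,1,1,1,1,1
3,3,1,1,1,1,1,1,1,1,1,1,1,1,1,1,1
3,1,1,1,1,1,1,1,1,1,1,1,1,1,1,1,1,1,1
1,1,1,1,1,1,1,1,1,1,1,1,1,1,1,1,1,1,1,1,1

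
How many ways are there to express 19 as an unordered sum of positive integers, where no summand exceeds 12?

Systematic enumeration (by largest part, then next-largest, …) yields 460.

460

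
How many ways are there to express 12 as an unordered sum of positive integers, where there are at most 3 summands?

They are:
12
11, 1
10, 2
10, 1, 1
9, 3
9, 2, 1
8, 4
8, 3, 1
8, 2, 2
7, 5
7, 4, 1
7, 3, 2
6, 6
6, 5, 1
6, 4, 2
6, 3, 3
5, 5, 2
5, 4, 3
4, 4, 4
Counting gives 19.

19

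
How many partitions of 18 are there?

385

There are 385 such partitions.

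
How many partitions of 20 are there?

627

A full systematic count gives 627.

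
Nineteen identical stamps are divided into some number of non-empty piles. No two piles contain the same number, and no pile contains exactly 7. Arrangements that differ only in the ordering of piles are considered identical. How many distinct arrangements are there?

42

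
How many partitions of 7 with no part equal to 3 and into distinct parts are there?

4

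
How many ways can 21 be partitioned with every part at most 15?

773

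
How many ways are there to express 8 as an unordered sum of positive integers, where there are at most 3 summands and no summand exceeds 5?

6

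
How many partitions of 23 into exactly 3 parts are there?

A partial list (first 12 by largest part):
21, 1, 1
20, 2, 1
19, 3, 1
19, 2, 2
18, 4, 1
18, 3, 2
17, 5, 1
17, 4, 2
17, 3, 3
16, 6, 1
16, 5, 2
16, 4, 3
…and 32 more, for 44 total.

44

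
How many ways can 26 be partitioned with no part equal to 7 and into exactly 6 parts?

212

Direct enumeration gives 212 partitions.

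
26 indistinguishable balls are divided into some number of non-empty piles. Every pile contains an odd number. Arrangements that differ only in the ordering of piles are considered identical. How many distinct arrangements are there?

Counting exhaustively, 165 partitions satisfy the conditions.

165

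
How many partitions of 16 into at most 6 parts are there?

136

There are 136 such partitions.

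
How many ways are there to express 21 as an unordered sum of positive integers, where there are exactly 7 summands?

There are 105 such partitions.

105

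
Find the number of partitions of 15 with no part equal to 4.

120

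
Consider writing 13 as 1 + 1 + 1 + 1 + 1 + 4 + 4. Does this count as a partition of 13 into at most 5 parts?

The parts sum to 13, and the condition 'there are at most 5 summands' is violated.

No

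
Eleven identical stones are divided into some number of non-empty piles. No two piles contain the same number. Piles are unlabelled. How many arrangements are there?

12

Listing the qualifying partitions of 11:
11
10+1
9+2
8+3
8+2+1
7+4
7+3+1
6+5
6+4+1
6+3+2
5+4+2
5+3+2+1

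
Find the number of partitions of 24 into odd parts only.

122

There are 122 such partitions.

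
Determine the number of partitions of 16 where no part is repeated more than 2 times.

89

Direct enumeration gives 89 partitions.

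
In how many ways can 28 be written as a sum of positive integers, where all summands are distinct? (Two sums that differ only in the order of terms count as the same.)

Systematic enumeration (by largest part, then next-largest, …) yields 222.

222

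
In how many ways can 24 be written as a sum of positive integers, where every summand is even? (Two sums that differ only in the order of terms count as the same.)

Enumerating by decreasing first part gives 77 partitions in all.

77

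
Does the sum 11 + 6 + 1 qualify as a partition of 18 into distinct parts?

The parts sum to 18, and the condition 'all summands are distinct' holds.

Yes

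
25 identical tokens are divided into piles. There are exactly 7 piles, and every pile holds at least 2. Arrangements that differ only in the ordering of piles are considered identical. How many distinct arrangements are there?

There are too many to list fully; the first 12 (by largest part) are:
13 + 2 + 2 + 2 + 2 + 2 + 2
12 + 3 + 2 + 2 + 2 + 2 + 2
11 + 4 + 2 + 2 + 2 + 2 + 2
11 + 3 + 3 + 2 + 2 + 2 + 2
10 + 5 + 2 + 2 + 2 + 2 + 2
10 + 4 + 3 + 2 + 2 + 2 + 2
10 + 3 + 3 + 3 + 2 + 2 + 2
9 + 6 + 2 + 2 + 2 + 2 + 2
9 + 5 + 3 + 2 + 2 + 2 + 2
9 + 4 + 4 + 2 + 2 + 2 + 2
9 + 4 + 3 + 3 + 2 + 2 + 2
9 + 3 + 3 + 3 + 3 + 2 + 2
…and 37 more, for 49 total.

49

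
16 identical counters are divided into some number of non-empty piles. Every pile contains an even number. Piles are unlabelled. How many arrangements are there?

22

Enumerating:
16
14,2
12,4
12,2,2
10,6
10,4,2
10,2,2,2
8,8
8,6,2
8,4,4
8,4,2,2
8,2,2,2,2
6,6,4
6,6,2,2
6,4,4,2
6,4,2,2,2
6,2,2,2,2,2
4,4,4,4
4,4,4,2,2
4,4,2,2,2,2
4,2,2,2,2,2,2
2,2,2,2,2,2,2,2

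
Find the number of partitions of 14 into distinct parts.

22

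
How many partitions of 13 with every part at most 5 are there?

A partial list (first 12 by largest part):
5,5,3
5,5,2,1
5,5,1,1,1
5,4,4
5,4,3,1
5,4,2,2
5,4,2,1,1
5,4,1,1,1,1
5,3,3,2
5,3,3,1,1
5,3,2,2,1
5,3,2,1,1,1
…and 45 more, for 57 total.

57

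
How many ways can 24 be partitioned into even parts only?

77

A full systematic count gives 77.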